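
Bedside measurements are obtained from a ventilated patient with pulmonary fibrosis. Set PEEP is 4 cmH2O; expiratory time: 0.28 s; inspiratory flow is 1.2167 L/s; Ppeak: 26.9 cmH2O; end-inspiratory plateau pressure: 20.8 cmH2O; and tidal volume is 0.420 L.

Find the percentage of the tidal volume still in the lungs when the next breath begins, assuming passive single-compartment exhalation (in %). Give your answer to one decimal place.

10.7

R = (PIP − Pplat)/V̇ = (26.9 − 20.8) / 1.2167 = 6.1/1.2167 = 5.014 cmH2O·s/L.
C = Vt/(Pplat − PEEP) = 420.0 / (20.8 − 4) = 420.0/16.8 = 25.0 mL/cmH2O.
τ = R × C = 5.014 × 0.025 L/cmH2O = 0.1254 s.
Fraction remaining at end-expiration = e^(−Te/τ) = e^(−0.28/0.1254) = 0.1072 → 10.72%.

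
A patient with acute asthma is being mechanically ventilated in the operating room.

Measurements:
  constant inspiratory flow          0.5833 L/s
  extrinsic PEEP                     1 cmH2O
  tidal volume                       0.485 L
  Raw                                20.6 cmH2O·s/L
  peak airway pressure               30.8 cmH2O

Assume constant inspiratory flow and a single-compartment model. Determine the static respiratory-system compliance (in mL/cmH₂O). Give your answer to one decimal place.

27.3

Equation of motion (constant flow): PIP = Vt/C + R·V̇ + PEEP.
Vt/C = PIP − R·V̇ − PEEP = 30.8 − 20.6×0.5833 − 1 = 30.8 − 12.016 − 1 = 17.784 cmH2O.
C = Vt / 17.784 = 485 / 17.784 = 27.272 mL/cmH2O.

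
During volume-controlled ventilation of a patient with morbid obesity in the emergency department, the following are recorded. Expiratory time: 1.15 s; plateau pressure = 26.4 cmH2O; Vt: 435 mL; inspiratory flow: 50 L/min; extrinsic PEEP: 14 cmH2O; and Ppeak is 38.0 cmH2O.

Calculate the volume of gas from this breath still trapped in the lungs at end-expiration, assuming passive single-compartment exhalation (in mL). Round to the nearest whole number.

Flow: 50 L/min ÷ 60 = 0.8333 L/s.
R = (PIP − Pplat)/V̇ = (38.0 − 26.4) / 0.8333 = 11.6/0.8333 = 13.921 cmH2O·s/L.
C = Vt/(Pplat − PEEP) = 435.0 / (26.4 − 14) = 435.0/12.4 = 35.081 mL/cmH2O.
τ = R × C = 13.921 × 0.03508 L/cmH2O = 0.4883 s.
Fraction remaining = e^(−Te/τ) = e^(−1.15/0.4883) = 0.09488.
Trapped volume = 435.0 × 0.09488 = 41.273 mL.

41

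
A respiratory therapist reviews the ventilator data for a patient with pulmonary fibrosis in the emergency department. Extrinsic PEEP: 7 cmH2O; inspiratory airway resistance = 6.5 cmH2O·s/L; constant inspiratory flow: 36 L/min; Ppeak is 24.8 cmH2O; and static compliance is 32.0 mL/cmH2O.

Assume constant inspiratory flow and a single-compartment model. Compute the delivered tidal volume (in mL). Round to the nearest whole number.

445

Flow: 36 L/min ÷ 60 = 0.6 L/s.
Equation of motion (constant flow): PIP = Vt/C + R·V̇ + PEEP.
Vt/C = PIP − R·V̇ − PEEP = 24.8 − 3.9 − 7 = 13.9 cmH2O.
Vt = C × 13.9 = 32.0 × 13.9 = 444.8 mL.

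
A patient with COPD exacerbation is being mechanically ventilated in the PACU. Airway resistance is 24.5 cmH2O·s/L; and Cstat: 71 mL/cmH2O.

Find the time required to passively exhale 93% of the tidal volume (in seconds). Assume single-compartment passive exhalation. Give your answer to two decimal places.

τ = R × C = 24.5 × 71 mL/cmH2O = 24.5 × 0.071 L/cmH2O = 1.74 s.
Exhaled fraction f = 1 − e^(−t/τ) → t = −τ·ln(1 − f) = −1.74·ln(0.07) = 4.627 s.

4.63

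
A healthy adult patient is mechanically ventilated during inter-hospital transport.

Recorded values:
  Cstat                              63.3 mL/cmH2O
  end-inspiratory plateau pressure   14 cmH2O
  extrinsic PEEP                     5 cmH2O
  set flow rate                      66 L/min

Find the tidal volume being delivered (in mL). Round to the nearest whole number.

570

Vt = Cstat × (Pplat − PEEP) = 63.3 × (14 − 5) = 63.3 × 9.0 = 569.7 mL.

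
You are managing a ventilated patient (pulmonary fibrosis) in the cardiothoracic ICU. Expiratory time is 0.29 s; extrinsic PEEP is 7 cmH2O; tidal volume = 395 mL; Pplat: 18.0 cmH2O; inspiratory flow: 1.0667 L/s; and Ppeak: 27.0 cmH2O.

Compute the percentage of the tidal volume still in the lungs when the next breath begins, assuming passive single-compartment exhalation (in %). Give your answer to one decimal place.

R = (PIP − Pplat)/V̇ = (27.0 − 18.0) / 1.0667 = 9.0/1.0667 = 8.437 cmH2O·s/L.
C = Vt/(Pplat − PEEP) = 395.0 / (18.0 − 7) = 395.0/11.0 = 35.909 mL/cmH2O.
τ = R × C = 8.437 × 0.03591 L/cmH2O = 0.303 s.
Fraction remaining at end-expiration = e^(−Te/τ) = e^(−0.29/0.303) = 0.384 → 38.4%.

38.4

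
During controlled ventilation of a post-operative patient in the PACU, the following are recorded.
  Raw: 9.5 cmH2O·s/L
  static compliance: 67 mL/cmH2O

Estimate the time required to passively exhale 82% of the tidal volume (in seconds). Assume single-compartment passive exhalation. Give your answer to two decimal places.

1.09

τ = R × C = 9.5 × 67 mL/cmH2O = 9.5 × 0.067 L/cmH2O = 0.6365 s.
Exhaled fraction f = 1 − e^(−t/τ) → t = −τ·ln(1 − f) = −0.6365·ln(0.18) = 1.091 s.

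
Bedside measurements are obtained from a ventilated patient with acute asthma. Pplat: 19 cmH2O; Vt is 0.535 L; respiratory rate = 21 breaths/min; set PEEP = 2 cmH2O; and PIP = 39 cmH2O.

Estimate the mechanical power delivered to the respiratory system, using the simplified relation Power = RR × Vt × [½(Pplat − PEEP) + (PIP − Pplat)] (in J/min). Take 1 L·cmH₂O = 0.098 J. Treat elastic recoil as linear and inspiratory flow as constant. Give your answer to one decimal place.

Per-breath work = Vt × [½(Pplat−PEEP) + (PIP−Pplat)] = 0.535 × [0.5×17.0 + 20.0] = 0.535 × 28.5 = 15.248 L·cmH2O.
Power = 21 × 15.248 = 320.21 L·cmH2O/min.
× 0.098 J/(L·cmH2O) → 31.381 J/min.

31.4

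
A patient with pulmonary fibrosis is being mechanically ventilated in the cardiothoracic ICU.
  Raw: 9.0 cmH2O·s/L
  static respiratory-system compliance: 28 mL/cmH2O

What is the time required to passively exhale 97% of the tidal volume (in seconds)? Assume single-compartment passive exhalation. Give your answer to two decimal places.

τ = R × C = 9.0 × 28 mL/cmH2O = 9.0 × 0.028 L/cmH2O = 0.252 s.
Exhaled fraction f = 1 − e^(−t/τ) → t = −τ·ln(1 − f) = −0.252·ln(0.03) = 0.8837 s.

0.88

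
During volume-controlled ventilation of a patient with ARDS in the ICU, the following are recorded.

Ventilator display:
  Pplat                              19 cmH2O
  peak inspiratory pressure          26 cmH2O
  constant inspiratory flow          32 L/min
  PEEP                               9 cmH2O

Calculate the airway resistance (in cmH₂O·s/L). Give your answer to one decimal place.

Flow: 32 L/min ÷ 60 = 0.5333 L/s.
Raw = (PIP − Pplat) / flow = (26 − 19) / 0.5333 = 7.0 / 0.5333 = 13.126 cmH2O·s/L.

13.1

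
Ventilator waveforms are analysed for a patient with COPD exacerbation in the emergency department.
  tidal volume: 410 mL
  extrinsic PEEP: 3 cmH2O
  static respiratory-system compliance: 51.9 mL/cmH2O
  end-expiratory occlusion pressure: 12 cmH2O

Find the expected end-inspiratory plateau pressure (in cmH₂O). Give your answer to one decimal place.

End-expiratory occlusion gives total PEEP = 12 cmH2O (intrinsic PEEP = 12 − 3 = 9). Use total PEEP for the elastic gradient.
Pplat = PEEPtotal + Vt / Cstat = 12 + 410 / 51.9 = 12 + 7.9 = 19.9 cmH2O.

19.9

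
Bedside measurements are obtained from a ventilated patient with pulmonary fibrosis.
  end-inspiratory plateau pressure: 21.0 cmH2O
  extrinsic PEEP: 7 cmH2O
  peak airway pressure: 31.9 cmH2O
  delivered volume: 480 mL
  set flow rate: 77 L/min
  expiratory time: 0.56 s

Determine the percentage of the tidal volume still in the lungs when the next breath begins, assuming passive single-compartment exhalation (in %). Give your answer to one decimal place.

14.6

Flow: 77 L/min ÷ 60 = 1.2833 L/s.
R = (PIP − Pplat)/V̇ = (31.9 − 21.0) / 1.2833 = 10.9/1.2833 = 8.494 cmH2O·s/L.
C = Vt/(Pplat − PEEP) = 480.0 / (21.0 − 7) = 480.0/14.0 = 34.286 mL/cmH2O.
τ = R × C = 8.494 × 0.03429 L/cmH2O = 0.2913 s.
Fraction remaining at end-expiration = e^(−Te/τ) = e^(−0.56/0.2913) = 0.1463 → 14.63%.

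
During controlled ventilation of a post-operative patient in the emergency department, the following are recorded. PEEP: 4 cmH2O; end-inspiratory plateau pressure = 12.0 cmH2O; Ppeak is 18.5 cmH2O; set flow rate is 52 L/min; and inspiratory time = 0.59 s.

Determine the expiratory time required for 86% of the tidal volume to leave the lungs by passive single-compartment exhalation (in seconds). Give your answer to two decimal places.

Flow: 52 L/min ÷ 60 = 0.8667 L/s.
Vt = flow × Ti = 0.8667 L/s × 0.59 s × 1000 mL/L = 511.35 mL.
R = (PIP − Pplat)/V̇ = (18.5 − 12.0) / 0.8667 = 6.5/0.8667 = 7.5 cmH2O·s/L.
C = Vt/(Pplat − PEEP) = 511.35 / (12.0 − 4) = 511.35/8.0 = 63.919 mL/cmH2O.
τ = R × C = 7.5 × 0.06392 L/cmH2O = 0.4794 s.
t = −τ·ln(1 − 0.86) = −0.4794·ln(0.14) = 0.9426 s.

0.94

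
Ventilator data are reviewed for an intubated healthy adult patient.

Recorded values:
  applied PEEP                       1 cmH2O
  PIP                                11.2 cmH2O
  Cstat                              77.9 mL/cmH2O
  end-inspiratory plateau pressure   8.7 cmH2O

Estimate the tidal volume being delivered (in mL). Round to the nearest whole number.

Vt = Cstat × (Pplat − PEEP) = 77.9 × (8.7 − 1) = 77.9 × 7.7 = 599.83 mL.

600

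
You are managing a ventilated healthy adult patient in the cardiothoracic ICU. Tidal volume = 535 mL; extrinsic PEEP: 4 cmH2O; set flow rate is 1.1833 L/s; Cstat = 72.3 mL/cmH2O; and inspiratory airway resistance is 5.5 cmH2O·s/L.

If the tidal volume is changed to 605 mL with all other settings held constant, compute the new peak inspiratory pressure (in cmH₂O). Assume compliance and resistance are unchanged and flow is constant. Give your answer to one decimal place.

18.9

PIP = Vt/C + R·V̇ + PEEP (constant-flow equation of motion).
Only the elastic term changes: ΔPIP = ΔVt / C = (605 − 535) / 72.3 = 0.9682 cmH2O.
Original PIP = 535/72.3 + 5.5×1.1833 + 4 = 17.908 cmH2O; new PIP = 17.908 + (0.9682) = 18.876 cmH2O.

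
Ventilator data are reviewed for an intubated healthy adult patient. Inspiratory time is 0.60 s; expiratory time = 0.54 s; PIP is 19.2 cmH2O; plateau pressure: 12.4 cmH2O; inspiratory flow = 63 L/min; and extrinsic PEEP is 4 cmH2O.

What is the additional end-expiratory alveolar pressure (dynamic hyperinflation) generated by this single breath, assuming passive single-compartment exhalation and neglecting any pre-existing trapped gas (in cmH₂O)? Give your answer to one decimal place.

Flow: 63 L/min ÷ 60 = 1.05 L/s.
Vt = flow × Ti = 1.05 L/s × 0.60 s × 1000 mL/L = 630.0 mL.
R = (PIP − Pplat)/V̇ = (19.2 − 12.4) / 1.05 = 6.8/1.05 = 6.476 cmH2O·s/L.
C = Vt/(Pplat − PEEP) = 630.0 / (12.4 − 4) = 630.0/8.4 = 75.0 mL/cmH2O.
τ = R × C = 6.476 × 0.075 L/cmH2O = 0.4857 s.
Fraction remaining = e^(−Te/τ) = e^(−0.54/0.4857) = 0.329; trapped volume = 630.0 × 0.329 = 207.27 mL.
Additional alveolar pressure from trapping ≈ V_trapped / C = 207.27 / 75.0 = 2.764 cmH2O.

2.8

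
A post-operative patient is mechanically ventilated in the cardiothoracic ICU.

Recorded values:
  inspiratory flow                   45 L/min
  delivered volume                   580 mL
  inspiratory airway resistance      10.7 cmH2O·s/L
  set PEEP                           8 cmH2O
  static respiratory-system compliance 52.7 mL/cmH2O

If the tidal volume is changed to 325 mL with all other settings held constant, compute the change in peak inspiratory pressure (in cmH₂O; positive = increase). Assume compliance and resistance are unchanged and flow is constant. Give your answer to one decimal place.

-4.8

PIP = Vt/C + R·V̇ + PEEP (constant-flow equation of motion).
Only the elastic term changes: ΔPIP = ΔVt / C = (325 − 580) / 52.7 = -4.839 cmH2O.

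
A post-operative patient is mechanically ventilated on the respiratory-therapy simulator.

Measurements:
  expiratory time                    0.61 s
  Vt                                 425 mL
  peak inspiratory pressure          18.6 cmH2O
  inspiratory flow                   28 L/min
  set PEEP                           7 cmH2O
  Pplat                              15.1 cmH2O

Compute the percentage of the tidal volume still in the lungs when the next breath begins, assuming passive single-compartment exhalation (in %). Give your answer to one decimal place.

Flow: 28 L/min ÷ 60 = 0.4667 L/s.
R = (PIP − Pplat)/V̇ = (18.6 − 15.1) / 0.4667 = 3.5/0.4667 = 7.499 cmH2O·s/L.
C = Vt/(Pplat − PEEP) = 425.0 / (15.1 − 7) = 425.0/8.1 = 52.469 mL/cmH2O.
τ = R × C = 7.499 × 0.05247 L/cmH2O = 0.3935 s.
Fraction remaining at end-expiration = e^(−Te/τ) = e^(−0.61/0.3935) = 0.2122 → 21.22%.

21.2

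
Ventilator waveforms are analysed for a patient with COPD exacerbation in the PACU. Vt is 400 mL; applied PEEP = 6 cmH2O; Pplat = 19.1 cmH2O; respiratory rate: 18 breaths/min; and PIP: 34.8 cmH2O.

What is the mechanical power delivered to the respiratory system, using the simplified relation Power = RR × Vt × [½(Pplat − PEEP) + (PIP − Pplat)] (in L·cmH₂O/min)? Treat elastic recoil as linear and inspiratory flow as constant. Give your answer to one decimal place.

Per-breath work = Vt × [½(Pplat−PEEP) + (PIP−Pplat)] = 0.400 × [0.5×13.1 + 15.7] = 0.400 × 22.25 = 8.9 L·cmH2O.
Power = 18 × 8.9 = 160.2 L·cmH2O/min.

160.2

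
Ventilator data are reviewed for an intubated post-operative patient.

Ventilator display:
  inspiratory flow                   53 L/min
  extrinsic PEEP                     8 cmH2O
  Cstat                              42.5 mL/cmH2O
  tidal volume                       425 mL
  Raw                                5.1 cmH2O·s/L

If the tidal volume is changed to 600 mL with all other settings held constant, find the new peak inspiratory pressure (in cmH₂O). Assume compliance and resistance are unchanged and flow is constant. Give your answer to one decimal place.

Flow: 53 L/min ÷ 60 = 0.8833 L/s.
PIP = Vt/C + R·V̇ + PEEP (constant-flow equation of motion).
Only the elastic term changes: ΔPIP = ΔVt / C = (600 − 425) / 42.5 = 4.118 cmH2O.
Original PIP = 425/42.5 + 5.1×0.8833 + 8 = 22.505 cmH2O; new PIP = 22.505 + (4.118) = 26.623 cmH2O.

26.6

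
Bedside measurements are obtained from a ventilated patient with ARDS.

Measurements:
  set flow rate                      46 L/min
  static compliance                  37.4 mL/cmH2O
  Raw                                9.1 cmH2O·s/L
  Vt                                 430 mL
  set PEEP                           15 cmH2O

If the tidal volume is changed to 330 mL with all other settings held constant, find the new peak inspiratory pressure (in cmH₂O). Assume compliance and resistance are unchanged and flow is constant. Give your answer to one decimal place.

30.8

Flow: 46 L/min ÷ 60 = 0.7667 L/s.
PIP = Vt/C + R·V̇ + PEEP (constant-flow equation of motion).
Only the elastic term changes: ΔPIP = ΔVt / C = (330 − 430) / 37.4 = -2.674 cmH2O.
Original PIP = 430/37.4 + 9.1×0.7667 + 15 = 33.474 cmH2O; new PIP = 33.474 + (-2.674) = 30.8 cmH2O.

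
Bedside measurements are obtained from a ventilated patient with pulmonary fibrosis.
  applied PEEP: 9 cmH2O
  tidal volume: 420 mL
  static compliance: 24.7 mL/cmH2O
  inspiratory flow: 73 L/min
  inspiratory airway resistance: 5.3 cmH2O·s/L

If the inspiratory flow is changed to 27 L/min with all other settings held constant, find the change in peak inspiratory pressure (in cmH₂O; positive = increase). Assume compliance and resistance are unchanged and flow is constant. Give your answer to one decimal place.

Flow: 73 L/min ÷ 60 = 1.2167 L/s.
New flow: 27 L/min ÷ 60 = 0.45 L/s.
PIP = Vt/C + R·V̇ + PEEP (constant-flow equation of motion).
Only the resistive term changes: ΔPIP = R × ΔV̇ = 5.3 × (0.45 − 1.2167) = 5.3 × -0.7667 = -4.064 cmH2O.

-4.1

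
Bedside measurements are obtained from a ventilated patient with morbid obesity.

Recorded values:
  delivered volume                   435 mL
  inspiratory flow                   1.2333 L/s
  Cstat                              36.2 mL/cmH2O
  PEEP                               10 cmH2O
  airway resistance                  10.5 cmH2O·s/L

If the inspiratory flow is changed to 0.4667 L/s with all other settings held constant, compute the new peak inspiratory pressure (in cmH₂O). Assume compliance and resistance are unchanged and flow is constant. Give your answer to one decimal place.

PIP = Vt/C + R·V̇ + PEEP (constant-flow equation of motion).
Only the resistive term changes: ΔPIP = R × ΔV̇ = 10.5 × (0.4667 − 1.2333) = 10.5 × -0.7666 = -8.049 cmH2O.
Original PIP = 435/36.2 + 10.5×1.2333 + 10 = 34.966 cmH2O; new PIP = 34.966 + (-8.049) = 26.917 cmH2O.

26.9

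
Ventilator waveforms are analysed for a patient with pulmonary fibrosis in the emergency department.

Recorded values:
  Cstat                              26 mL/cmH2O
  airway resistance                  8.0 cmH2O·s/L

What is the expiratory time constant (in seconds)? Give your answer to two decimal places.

0.21

τ = R × C = 8.0 × 26 mL/cmH2O = 8.0 × 0.026 L/cmH2O = 0.208 s.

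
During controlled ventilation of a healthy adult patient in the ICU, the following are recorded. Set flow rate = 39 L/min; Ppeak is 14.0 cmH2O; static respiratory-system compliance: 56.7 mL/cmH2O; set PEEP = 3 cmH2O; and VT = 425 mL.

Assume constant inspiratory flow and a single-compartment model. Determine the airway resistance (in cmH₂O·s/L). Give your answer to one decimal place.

5.4

Flow: 39 L/min ÷ 60 = 0.65 L/s.
Equation of motion (constant flow): PIP = Vt/C + R·V̇ + PEEP.
R·V̇ = PIP − Vt/C − PEEP = 14.0 − 425/56.7 − 3 = 14.0 − 7.496 − 3 = 3.504 cmH2O.
R = 3.504 / 0.65 = 5.391 cmH2O·s/L.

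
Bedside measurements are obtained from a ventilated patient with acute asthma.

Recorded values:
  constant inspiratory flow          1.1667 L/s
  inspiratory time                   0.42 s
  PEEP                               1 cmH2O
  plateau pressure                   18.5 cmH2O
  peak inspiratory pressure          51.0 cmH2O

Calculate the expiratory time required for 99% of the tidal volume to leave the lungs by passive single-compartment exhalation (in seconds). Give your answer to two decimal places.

Vt = flow × Ti = 1.1667 L/s × 0.42 s × 1000 mL/L = 490.01 mL.
R = (PIP − Pplat)/V̇ = (51.0 − 18.5) / 1.1667 = 32.5/1.1667 = 27.856 cmH2O·s/L.
C = Vt/(Pplat − PEEP) = 490.01 / (18.5 − 1) = 490.01/17.5 = 28.001 mL/cmH2O.
τ = R × C = 27.856 × 0.028 L/cmH2O = 0.78 s.
t = −τ·ln(1 − 0.99) = −0.78·ln(0.01) = 3.592 s.

3.59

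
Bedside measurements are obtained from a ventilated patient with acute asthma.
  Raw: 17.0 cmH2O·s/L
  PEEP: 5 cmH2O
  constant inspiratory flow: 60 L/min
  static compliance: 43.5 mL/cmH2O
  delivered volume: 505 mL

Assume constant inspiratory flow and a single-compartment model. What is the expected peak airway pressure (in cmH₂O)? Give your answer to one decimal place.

Flow: 60 L/min ÷ 60 = 1 L/s.
Equation of motion (constant flow): PIP = Vt/C + R·V̇ + PEEP.
PIP = 505/43.5 + 17.0×1 + 5 = 11.609 + 17.0 + 5 = 33.609 cmH2O.

33.6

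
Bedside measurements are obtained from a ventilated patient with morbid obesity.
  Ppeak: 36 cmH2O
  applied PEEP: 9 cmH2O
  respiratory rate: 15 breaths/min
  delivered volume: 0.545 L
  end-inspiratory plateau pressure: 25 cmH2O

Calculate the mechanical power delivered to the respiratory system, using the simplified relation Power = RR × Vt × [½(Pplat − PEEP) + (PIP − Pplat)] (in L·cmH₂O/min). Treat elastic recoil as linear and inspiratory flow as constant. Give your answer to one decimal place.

155.3

Per-breath work = Vt × [½(Pplat−PEEP) + (PIP−Pplat)] = 0.545 × [0.5×16.0 + 11.0] = 0.545 × 19.0 = 10.355 L·cmH2O.
Power = 15 × 10.355 = 155.33 L·cmH2O/min.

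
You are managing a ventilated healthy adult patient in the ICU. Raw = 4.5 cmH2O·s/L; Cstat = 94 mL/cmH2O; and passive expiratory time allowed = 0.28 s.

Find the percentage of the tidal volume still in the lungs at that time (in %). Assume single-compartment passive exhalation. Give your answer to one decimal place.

51.6

τ = R × C = 4.5 × 94 mL/cmH2O = 4.5 × 0.094 L/cmH2O = 0.423 s.
Passive exhalation: V(t)/V₀ = e^(−t/τ) = e^(−0.28/0.423) = 0.5159.
Fraction remaining = 0.5159 → 51.59%.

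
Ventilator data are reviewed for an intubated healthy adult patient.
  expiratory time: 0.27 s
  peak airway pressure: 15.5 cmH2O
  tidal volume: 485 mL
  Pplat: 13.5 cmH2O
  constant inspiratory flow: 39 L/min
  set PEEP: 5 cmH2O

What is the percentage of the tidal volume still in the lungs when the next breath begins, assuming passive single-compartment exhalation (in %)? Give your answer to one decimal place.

21.5

Flow: 39 L/min ÷ 60 = 0.65 L/s.
R = (PIP − Pplat)/V̇ = (15.5 − 13.5) / 0.65 = 2.0/0.65 = 3.077 cmH2O·s/L.
C = Vt/(Pplat − PEEP) = 485.0 / (13.5 − 5) = 485.0/8.5 = 57.059 mL/cmH2O.
τ = R × C = 3.077 × 0.05706 L/cmH2O = 0.1756 s.
Fraction remaining at end-expiration = e^(−Te/τ) = e^(−0.27/0.1756) = 0.2149 → 21.49%.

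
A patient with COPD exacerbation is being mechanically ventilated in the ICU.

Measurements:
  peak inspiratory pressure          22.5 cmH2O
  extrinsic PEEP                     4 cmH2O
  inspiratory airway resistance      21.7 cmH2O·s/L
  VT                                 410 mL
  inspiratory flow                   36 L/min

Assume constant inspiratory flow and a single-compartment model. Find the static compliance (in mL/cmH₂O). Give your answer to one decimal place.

Flow: 36 L/min ÷ 60 = 0.6 L/s.
Equation of motion (constant flow): PIP = Vt/C + R·V̇ + PEEP.
Vt/C = PIP − R·V̇ − PEEP = 22.5 − 21.7×0.6 − 4 = 22.5 − 13.02 − 4 = 5.48 cmH2O.
C = Vt / 5.48 = 410 / 5.48 = 74.818 mL/cmH2O.

74.8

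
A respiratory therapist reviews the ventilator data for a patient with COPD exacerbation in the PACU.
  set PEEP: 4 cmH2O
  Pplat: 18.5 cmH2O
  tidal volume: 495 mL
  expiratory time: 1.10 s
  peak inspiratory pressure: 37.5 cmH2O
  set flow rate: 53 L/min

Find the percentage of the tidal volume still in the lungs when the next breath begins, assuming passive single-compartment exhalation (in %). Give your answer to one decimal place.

Flow: 53 L/min ÷ 60 = 0.8833 L/s.
R = (PIP − Pplat)/V̇ = (37.5 − 18.5) / 0.8833 = 19.0/0.8833 = 21.51 cmH2O·s/L.
C = Vt/(Pplat − PEEP) = 495.0 / (18.5 − 4) = 495.0/14.5 = 34.138 mL/cmH2O.
τ = R × C = 21.51 × 0.03414 L/cmH2O = 0.7344 s.
Fraction remaining at end-expiration = e^(−Te/τ) = e^(−1.10/0.7344) = 0.2236 → 22.36%.

22.4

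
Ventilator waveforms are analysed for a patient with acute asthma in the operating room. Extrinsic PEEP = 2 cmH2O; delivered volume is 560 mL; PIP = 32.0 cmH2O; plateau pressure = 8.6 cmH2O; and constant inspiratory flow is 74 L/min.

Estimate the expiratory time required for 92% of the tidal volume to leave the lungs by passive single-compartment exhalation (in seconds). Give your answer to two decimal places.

Flow: 74 L/min ÷ 60 = 1.2333 L/s.
R = (PIP − Pplat)/V̇ = (32.0 − 8.6) / 1.2333 = 23.4/1.2333 = 18.973 cmH2O·s/L.
C = Vt/(Pplat − PEEP) = 560.0 / (8.6 − 2) = 560.0/6.6 = 84.848 mL/cmH2O.
τ = R × C = 18.973 × 0.08485 L/cmH2O = 1.61 s.
t = −τ·ln(1 − 0.92) = −1.61·ln(0.08) = 4.066 s.

4.07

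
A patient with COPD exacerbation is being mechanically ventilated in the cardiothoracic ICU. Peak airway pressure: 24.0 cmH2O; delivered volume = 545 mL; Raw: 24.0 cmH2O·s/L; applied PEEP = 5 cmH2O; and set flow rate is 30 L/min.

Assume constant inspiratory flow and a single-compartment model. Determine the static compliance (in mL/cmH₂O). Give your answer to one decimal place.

77.9

Flow: 30 L/min ÷ 60 = 0.5 L/s.
Equation of motion (constant flow): PIP = Vt/C + R·V̇ + PEEP.
Vt/C = PIP − R·V̇ − PEEP = 24.0 − 24.0×0.5 − 5 = 24.0 − 12.0 − 5 = 7.0 cmH2O.
C = Vt / 7.0 = 545 / 7.0 = 77.857 mL/cmH2O.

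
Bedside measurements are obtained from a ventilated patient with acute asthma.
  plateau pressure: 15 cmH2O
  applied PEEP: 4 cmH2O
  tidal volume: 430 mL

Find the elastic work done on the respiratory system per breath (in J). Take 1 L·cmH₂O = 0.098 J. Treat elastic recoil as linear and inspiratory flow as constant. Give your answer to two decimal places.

0.23

Elastic work ≈ ½ × (Pplat − PEEP) × Vt = 0.5 × (15 − 4) × 0.430 L = 0.5 × 11.0 × 0.430 = 2.365 L·cmH2O.
× 0.098 J/(L·cmH2O) → 0.2318 J.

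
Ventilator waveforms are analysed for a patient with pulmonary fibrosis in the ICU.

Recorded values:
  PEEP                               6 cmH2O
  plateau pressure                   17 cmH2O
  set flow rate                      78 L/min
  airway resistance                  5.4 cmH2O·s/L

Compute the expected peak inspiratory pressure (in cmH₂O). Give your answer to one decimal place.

24.0

Flow: 78 L/min ÷ 60 = 1.3 L/s.
PIP = Pplat + Raw × flow = 17 + 5.4 × 1.3 = 17 + 7.02 = 24.02 cmH2O.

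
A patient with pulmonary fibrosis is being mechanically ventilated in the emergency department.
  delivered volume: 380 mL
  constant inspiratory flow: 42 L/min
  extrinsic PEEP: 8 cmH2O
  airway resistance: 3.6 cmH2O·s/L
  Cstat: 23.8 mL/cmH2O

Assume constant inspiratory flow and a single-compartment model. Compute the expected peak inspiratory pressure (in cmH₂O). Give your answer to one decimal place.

Flow: 42 L/min ÷ 60 = 0.7 L/s.
Equation of motion (constant flow): PIP = Vt/C + R·V̇ + PEEP.
PIP = 380/23.8 + 3.6×0.7 + 8 = 15.966 + 2.52 + 8 = 26.486 cmH2O.

26.5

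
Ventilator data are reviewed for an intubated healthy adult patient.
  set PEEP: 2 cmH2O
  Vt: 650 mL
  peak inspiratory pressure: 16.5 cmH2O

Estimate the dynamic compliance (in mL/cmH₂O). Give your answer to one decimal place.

Dynamic compliance = Vt / (PIP − PEEP) = 650 / (16.5 − 2) = 650 / 14.5 = 44.828 mL/cmH2O.

44.8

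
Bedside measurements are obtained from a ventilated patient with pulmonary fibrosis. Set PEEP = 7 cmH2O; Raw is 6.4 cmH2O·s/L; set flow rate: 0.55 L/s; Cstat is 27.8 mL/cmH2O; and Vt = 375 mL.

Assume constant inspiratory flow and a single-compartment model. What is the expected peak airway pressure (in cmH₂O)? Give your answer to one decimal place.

24.0

Equation of motion (constant flow): PIP = Vt/C + R·V̇ + PEEP.
PIP = 375/27.8 + 6.4×0.55 + 7 = 13.489 + 3.52 + 7 = 24.009 cmH2O.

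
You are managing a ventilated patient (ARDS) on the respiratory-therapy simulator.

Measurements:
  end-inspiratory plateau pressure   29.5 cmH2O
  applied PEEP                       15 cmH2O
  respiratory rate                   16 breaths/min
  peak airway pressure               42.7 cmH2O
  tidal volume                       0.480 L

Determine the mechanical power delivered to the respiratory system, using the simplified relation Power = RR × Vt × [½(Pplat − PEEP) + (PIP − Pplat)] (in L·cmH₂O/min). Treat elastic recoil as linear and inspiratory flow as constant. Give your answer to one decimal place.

Per-breath work = Vt × [½(Pplat−PEEP) + (PIP−Pplat)] = 0.480 × [0.5×14.5 + 13.2] = 0.480 × 20.45 = 9.816 L·cmH2O.
Power = 16 × 9.816 = 157.06 L·cmH2O/min.

157.1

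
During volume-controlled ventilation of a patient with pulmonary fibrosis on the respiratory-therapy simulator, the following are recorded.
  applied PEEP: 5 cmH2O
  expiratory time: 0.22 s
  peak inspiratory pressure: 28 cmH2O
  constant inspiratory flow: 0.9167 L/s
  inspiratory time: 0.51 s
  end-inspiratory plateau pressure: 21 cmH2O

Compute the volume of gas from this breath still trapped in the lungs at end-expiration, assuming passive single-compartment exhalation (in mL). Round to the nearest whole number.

174

Vt = flow × Ti = 0.9167 L/s × 0.51 s × 1000 mL/L = 467.52 mL.
R = (PIP − Pplat)/V̇ = (28 − 21) / 0.9167 = 7.0/0.9167 = 7.636 cmH2O·s/L.
C = Vt/(Pplat − PEEP) = 467.52 / (21 − 5) = 467.52/16.0 = 29.22 mL/cmH2O.
τ = R × C = 7.636 × 0.02922 L/cmH2O = 0.2231 s.
Fraction remaining = e^(−Te/τ) = e^(−0.22/0.2231) = 0.373.
Trapped volume = 467.52 × 0.373 = 174.38 mL.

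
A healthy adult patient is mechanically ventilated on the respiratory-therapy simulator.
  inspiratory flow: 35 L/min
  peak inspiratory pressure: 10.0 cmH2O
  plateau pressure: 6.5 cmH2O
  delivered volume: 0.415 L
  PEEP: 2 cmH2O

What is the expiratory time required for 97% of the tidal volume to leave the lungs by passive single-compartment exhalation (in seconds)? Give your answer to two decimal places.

1.94

Flow: 35 L/min ÷ 60 = 0.5833 L/s.
R = (PIP − Pplat)/V̇ = (10.0 − 6.5) / 0.5833 = 3.5/0.5833 = 6.0 cmH2O·s/L.
C = Vt/(Pplat − PEEP) = 415.0 / (6.5 − 2) = 415.0/4.5 = 92.222 mL/cmH2O.
τ = R × C = 6.0 × 0.09222 L/cmH2O = 0.5533 s.
t = −τ·ln(1 − 0.97) = −0.5533·ln(0.03) = 1.94 s.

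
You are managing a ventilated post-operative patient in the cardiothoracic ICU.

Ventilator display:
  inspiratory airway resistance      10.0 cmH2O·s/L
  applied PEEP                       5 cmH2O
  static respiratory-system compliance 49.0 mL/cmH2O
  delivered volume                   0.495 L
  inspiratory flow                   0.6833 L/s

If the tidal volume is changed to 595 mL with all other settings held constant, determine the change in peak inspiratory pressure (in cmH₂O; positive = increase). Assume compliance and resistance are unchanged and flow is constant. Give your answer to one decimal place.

2.0

PIP = Vt/C + R·V̇ + PEEP (constant-flow equation of motion).
Only the elastic term changes: ΔPIP = ΔVt / C = (595 − 495) / 49.0 = 2.041 cmH2O.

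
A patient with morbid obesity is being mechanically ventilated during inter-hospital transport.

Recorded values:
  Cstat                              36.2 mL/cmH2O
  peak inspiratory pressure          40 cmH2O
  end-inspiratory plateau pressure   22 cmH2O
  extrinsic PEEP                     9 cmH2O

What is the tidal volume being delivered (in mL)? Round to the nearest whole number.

Vt = Cstat × (Pplat − PEEP) = 36.2 × (22 − 9) = 36.2 × 13.0 = 470.6 mL.

471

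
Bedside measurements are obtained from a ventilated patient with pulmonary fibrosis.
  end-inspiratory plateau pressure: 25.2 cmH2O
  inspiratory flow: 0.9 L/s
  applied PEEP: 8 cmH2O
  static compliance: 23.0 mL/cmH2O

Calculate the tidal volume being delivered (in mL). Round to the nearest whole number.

Vt = Cstat × (Pplat − PEEP) = 23.0 × (25.2 − 8) = 23.0 × 17.2 = 395.6 mL.

396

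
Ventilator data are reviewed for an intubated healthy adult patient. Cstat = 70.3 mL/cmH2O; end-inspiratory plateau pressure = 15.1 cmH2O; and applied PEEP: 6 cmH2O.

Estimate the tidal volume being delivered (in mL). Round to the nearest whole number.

640

Vt = Cstat × (Pplat − PEEP) = 70.3 × (15.1 − 6) = 70.3 × 9.1 = 639.73 mL.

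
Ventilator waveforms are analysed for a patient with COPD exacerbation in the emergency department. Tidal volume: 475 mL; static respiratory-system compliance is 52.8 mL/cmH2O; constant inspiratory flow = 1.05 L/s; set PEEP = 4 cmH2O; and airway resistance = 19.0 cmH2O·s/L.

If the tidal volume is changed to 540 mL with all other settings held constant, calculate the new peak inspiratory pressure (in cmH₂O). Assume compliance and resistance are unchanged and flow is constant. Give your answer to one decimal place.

PIP = Vt/C + R·V̇ + PEEP (constant-flow equation of motion).
Only the elastic term changes: ΔPIP = ΔVt / C = (540 − 475) / 52.8 = 1.231 cmH2O.
Original PIP = 475/52.8 + 19.0×1.05 + 4 = 32.946 cmH2O; new PIP = 32.946 + (1.231) = 34.177 cmH2O.

34.2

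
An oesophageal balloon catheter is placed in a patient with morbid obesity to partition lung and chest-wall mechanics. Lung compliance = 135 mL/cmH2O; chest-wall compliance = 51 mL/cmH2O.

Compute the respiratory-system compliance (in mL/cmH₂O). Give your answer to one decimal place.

Lung and chest wall are elastances in series: 1/Crs = 1/CL + 1/Ccw.
1/Crs = 1/135 + 1/51 = 0.02702.
Crs = 37.01 mL/cmH2O.

37.0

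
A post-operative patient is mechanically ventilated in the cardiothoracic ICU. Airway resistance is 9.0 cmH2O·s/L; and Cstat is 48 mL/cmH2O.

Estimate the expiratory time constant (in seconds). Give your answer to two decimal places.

τ = R × C = 9.0 × 48 mL/cmH2O = 9.0 × 0.048 L/cmH2O = 0.432 s.

0.43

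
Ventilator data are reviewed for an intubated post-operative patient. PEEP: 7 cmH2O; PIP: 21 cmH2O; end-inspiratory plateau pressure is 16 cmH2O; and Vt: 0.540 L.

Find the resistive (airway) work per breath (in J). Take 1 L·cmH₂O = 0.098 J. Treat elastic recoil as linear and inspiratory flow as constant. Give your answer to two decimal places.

0.26

With constant inspiratory flow the resistive pressure is constant at PIP − Pplat = 21 − 16 = 5.0 cmH2O, so resistive work = 5.0 × 0.540 = 2.7 L·cmH2O.
× 0.098 J/(L·cmH2O) → 0.2646 J.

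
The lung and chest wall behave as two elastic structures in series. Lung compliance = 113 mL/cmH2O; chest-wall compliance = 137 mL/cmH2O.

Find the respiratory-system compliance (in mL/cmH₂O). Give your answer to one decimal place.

61.9

Lung and chest wall are elastances in series: 1/Crs = 1/CL + 1/Ccw.
1/Crs = 1/113 + 1/137 = 0.01615.
Crs = 61.92 mL/cmH2O.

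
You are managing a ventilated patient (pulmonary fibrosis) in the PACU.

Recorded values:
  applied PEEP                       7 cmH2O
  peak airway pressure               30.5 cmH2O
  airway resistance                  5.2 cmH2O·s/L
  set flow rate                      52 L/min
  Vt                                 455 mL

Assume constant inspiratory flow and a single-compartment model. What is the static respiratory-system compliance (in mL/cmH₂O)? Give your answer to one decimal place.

Flow: 52 L/min ÷ 60 = 0.8667 L/s.
Equation of motion (constant flow): PIP = Vt/C + R·V̇ + PEEP.
Vt/C = PIP − R·V̇ − PEEP = 30.5 − 5.2×0.8667 − 7 = 30.5 − 4.507 − 7 = 18.993 cmH2O.
C = Vt / 18.993 = 455 / 18.993 = 23.956 mL/cmH2O.

24.0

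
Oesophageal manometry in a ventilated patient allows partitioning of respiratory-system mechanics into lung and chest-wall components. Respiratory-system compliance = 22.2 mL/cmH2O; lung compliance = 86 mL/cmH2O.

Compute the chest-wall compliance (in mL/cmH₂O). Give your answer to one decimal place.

29.9

1/Ccw = 1/Crs − 1/CL.
1/Ccw = 1/22.2 − 1/86 = 0.03342.
Ccw = 29.922 mL/cmH2O.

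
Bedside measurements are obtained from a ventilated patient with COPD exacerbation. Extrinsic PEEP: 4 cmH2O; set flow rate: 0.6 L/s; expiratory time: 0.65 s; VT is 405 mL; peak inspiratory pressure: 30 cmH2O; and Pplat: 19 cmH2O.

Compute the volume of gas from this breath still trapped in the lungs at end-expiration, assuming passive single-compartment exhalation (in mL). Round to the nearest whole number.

R = (PIP − Pplat)/V̇ = (30 − 19) / 0.6 = 11.0/0.6 = 18.333 cmH2O·s/L.
C = Vt/(Pplat − PEEP) = 405.0 / (19 − 4) = 405.0/15.0 = 27.0 mL/cmH2O.
τ = R × C = 18.333 × 0.027 L/cmH2O = 0.495 s.
Fraction remaining = e^(−Te/τ) = e^(−0.65/0.495) = 0.269.
Trapped volume = 405.0 × 0.269 = 108.95 mL.

109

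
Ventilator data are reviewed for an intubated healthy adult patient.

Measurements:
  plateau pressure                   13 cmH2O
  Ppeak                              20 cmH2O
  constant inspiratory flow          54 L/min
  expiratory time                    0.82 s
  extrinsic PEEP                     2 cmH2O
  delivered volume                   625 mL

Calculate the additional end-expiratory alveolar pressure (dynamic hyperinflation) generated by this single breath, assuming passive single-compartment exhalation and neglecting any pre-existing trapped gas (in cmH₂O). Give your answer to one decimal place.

Flow: 54 L/min ÷ 60 = 0.9 L/s.
R = (PIP − Pplat)/V̇ = (20 − 13) / 0.9 = 7.0/0.9 = 7.778 cmH2O·s/L.
C = Vt/(Pplat − PEEP) = 625.0 / (13 − 2) = 625.0/11.0 = 56.818 mL/cmH2O.
τ = R × C = 7.778 × 0.05682 L/cmH2O = 0.4419 s.
Fraction remaining = e^(−Te/τ) = e^(−0.82/0.4419) = 0.1564; trapped volume = 625.0 × 0.1564 = 97.75 mL.
Additional alveolar pressure from trapping ≈ V_trapped / C = 97.75 / 56.818 = 1.72 cmH2O.

1.7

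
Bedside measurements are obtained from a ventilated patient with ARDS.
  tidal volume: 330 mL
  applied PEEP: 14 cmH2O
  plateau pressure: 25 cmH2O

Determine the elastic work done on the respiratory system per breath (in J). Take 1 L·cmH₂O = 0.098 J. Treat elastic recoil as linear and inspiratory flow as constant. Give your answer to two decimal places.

Elastic work ≈ ½ × (Pplat − PEEP) × Vt = 0.5 × (25 − 14) × 0.330 L = 0.5 × 11.0 × 0.330 = 1.815 L·cmH2O.
× 0.098 J/(L·cmH2O) → 0.1779 J.

0.18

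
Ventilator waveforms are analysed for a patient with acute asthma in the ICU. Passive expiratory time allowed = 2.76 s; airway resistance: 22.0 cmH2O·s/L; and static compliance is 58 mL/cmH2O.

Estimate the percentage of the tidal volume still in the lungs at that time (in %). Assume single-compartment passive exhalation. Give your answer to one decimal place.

11.5

τ = R × C = 22.0 × 58 mL/cmH2O = 22.0 × 0.058 L/cmH2O = 1.276 s.
Passive exhalation: V(t)/V₀ = e^(−t/τ) = e^(−2.76/1.276) = 0.115.
Fraction remaining = 0.115 → 11.5%.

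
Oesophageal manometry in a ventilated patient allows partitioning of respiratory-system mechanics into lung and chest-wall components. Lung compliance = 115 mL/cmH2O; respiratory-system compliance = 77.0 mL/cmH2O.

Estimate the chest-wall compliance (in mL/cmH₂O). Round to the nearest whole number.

233

1/Ccw = 1/Crs − 1/CL.
1/Ccw = 1/77.0 − 1/115 = 0.004291.
Ccw = 233.05 mL/cmH2O.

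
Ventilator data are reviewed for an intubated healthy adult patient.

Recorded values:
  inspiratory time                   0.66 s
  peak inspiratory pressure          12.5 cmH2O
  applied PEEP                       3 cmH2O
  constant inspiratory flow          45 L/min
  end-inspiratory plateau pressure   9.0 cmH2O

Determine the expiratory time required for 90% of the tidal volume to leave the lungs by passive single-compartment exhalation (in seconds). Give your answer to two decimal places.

0.89

Flow: 45 L/min ÷ 60 = 0.75 L/s.
Vt = flow × Ti = 0.75 L/s × 0.66 s × 1000 mL/L = 495.0 mL.
R = (PIP − Pplat)/V̇ = (12.5 − 9.0) / 0.75 = 3.5/0.75 = 4.667 cmH2O·s/L.
C = Vt/(Pplat − PEEP) = 495.0 / (9.0 − 3) = 495.0/6.0 = 82.5 mL/cmH2O.
τ = R × C = 4.667 × 0.0825 L/cmH2O = 0.385 s.
t = −τ·ln(1 − 0.90) = −0.385·ln(0.1) = 0.8865 s.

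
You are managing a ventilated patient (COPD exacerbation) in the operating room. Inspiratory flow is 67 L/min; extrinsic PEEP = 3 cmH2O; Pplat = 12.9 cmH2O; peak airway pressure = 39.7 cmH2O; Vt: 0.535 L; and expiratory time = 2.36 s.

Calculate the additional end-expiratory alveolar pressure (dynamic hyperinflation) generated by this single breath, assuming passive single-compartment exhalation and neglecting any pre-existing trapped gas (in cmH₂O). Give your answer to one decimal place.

1.6

Flow: 67 L/min ÷ 60 = 1.1167 L/s.
R = (PIP − Pplat)/V̇ = (39.7 − 12.9) / 1.1167 = 26.8/1.1167 = 23.999 cmH2O·s/L.
C = Vt/(Pplat − PEEP) = 535.0 / (12.9 − 3) = 535.0/9.9 = 54.04 mL/cmH2O.
τ = R × C = 23.999 × 0.05404 L/cmH2O = 1.297 s.
Fraction remaining = e^(−Te/τ) = e^(−2.36/1.297) = 0.1621; trapped volume = 535.0 × 0.1621 = 86.724 mL.
Additional alveolar pressure from trapping ≈ V_trapped / C = 86.724 / 54.04 = 1.605 cmH2O.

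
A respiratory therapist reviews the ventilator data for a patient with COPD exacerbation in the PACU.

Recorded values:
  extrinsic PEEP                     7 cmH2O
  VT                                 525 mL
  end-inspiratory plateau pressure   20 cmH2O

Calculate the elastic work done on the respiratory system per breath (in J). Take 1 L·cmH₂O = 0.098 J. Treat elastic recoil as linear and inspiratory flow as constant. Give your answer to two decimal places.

0.33

Elastic work ≈ ½ × (Pplat − PEEP) × Vt = 0.5 × (20 − 7) × 0.525 L = 0.5 × 13.0 × 0.525 = 3.413 L·cmH2O.
× 0.098 J/(L·cmH2O) → 0.3345 J.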